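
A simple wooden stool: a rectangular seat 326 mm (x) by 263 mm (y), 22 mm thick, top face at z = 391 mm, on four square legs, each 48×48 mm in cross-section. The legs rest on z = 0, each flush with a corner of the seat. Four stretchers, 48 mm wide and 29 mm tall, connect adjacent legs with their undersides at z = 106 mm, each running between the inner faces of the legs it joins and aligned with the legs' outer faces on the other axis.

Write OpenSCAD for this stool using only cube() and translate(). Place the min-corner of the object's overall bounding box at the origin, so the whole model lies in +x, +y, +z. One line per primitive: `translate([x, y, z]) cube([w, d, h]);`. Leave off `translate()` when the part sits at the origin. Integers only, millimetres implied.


translate([0, 0, 369]) cube([326, 263, 22]);
cube([48, 48, 369]);
translate([278, 0, 0]) cube([48, 48, 369]);
translate([0, 215, 0]) cube([48, 48, 369]);
translate([278, 215, 0]) cube([48, 48, 369]);
translate([48, 0, 106]) cube([230, 48, 29]);
translate([48, 215, 106]) cube([230, 48, 29]);
translate([0, 48, 106]) cube([48, 167, 29]);
translate([278, 48, 106]) cube([48, 167, 29]);


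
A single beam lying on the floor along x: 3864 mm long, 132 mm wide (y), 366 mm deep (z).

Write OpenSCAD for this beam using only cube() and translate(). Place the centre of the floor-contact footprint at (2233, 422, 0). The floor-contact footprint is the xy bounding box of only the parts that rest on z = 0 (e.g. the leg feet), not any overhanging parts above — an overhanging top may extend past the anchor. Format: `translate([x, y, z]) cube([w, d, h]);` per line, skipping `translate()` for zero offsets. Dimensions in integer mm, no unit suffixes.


translate([301, 356, 0]) cube([3864, 132, 366]);


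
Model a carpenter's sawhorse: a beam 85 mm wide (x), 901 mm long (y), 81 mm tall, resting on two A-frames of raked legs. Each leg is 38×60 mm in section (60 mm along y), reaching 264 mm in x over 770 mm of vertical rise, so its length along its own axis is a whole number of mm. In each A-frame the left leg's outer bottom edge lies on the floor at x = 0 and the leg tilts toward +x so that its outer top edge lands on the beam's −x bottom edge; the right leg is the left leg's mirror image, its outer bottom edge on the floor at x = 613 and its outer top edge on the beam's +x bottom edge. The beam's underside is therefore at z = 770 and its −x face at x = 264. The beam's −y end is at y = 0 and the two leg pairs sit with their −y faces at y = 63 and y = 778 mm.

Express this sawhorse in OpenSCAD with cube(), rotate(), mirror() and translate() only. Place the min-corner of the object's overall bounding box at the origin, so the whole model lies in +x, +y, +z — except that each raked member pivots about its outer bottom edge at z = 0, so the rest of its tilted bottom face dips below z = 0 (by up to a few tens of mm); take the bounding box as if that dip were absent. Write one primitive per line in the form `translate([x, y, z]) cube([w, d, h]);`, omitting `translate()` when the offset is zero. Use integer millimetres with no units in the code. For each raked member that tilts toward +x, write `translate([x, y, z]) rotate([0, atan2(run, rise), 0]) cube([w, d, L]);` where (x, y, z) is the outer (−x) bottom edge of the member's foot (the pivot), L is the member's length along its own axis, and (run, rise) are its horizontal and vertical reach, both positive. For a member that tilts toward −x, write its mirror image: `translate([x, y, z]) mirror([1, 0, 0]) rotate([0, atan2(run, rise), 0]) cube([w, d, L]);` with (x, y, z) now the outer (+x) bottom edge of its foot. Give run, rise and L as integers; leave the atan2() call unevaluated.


translate([264, 0, 770]) cube([85, 901, 81]);
translate([0, 63, 0]) rotate([0, atan2(264, 770), 0]) cube([38, 60, 814]);
translate([613, 63, 0]) mirror([1, 0, 0]) rotate([0, atan2(264, 770), 0]) cube([38, 60, 814]);
translate([0, 778, 0]) rotate([0, atan2(264, 770), 0]) cube([38, 60, 814]);
translate([613, 778, 0]) mirror([1, 0, 0]) rotate([0, atan2(264, 770), 0]) cube([38, 60, 814]);


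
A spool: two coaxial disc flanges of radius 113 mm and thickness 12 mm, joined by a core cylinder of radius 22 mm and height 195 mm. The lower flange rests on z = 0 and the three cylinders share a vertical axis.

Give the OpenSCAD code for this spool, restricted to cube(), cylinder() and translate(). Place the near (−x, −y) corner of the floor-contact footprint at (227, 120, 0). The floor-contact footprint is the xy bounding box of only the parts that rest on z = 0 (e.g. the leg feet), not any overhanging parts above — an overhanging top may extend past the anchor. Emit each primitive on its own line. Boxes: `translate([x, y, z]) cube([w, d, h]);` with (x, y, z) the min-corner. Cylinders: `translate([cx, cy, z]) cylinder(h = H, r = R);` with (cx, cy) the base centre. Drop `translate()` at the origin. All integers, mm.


translate([340, 233, 0]) cylinder(h = 12, r = 113);
translate([340, 233, 12]) cylinder(h = 195, r = 22);
translate([340, 233, 207]) cylinder(h = 12, r = 113);


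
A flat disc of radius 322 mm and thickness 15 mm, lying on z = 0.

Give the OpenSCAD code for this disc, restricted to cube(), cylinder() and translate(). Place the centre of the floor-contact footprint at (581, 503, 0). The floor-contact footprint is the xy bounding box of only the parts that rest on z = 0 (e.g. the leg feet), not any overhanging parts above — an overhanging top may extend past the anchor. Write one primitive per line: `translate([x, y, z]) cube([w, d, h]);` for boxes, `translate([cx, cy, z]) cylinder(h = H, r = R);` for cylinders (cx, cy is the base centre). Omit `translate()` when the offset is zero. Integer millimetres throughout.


translate([581, 503, 0]) cylinder(h = 15, r = 322);


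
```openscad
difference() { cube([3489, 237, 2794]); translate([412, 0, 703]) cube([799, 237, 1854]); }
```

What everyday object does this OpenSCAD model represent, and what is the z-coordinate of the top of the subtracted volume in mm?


A wall with a window opening. The window head height is 2557 mm.

A wall with a rectangular opening subtracted — a window. Sill at z = 703, opening 1854 mm tall, so the head is at 703 + 1854 = 2557 mm.


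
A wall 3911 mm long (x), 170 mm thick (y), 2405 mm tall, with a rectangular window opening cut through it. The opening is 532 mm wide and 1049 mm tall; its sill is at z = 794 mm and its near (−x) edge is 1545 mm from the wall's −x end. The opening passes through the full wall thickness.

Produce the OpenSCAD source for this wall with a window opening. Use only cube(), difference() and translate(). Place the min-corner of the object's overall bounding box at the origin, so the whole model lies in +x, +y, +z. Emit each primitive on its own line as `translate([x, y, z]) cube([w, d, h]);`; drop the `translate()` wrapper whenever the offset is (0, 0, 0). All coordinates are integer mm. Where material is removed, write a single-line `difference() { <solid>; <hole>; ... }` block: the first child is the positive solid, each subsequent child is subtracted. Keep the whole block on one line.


difference() { cube([3911, 170, 2405]); translate([1545, 0, 794]) cube([532, 170, 1049]); }


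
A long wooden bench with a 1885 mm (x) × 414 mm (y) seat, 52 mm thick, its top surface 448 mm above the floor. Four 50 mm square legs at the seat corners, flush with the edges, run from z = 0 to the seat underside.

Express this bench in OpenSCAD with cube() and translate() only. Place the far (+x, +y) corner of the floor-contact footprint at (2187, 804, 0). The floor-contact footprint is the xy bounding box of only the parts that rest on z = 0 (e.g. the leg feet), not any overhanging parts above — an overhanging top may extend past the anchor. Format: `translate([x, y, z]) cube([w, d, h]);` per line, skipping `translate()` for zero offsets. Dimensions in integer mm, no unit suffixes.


translate([302, 390, 396]) cube([1885, 414, 52]);
translate([302, 390, 0]) cube([50, 50, 396]);
translate([302, 754, 0]) cube([50, 50, 396]);
translate([2137, 390, 0]) cube([50, 50, 396]);
translate([2137, 754, 0]) cube([50, 50, 396]);


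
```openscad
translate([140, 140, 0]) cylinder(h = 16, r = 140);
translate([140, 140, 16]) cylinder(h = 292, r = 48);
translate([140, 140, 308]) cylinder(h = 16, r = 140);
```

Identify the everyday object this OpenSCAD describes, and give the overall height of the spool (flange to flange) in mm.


A spool. The overall height is 324 mm.

Three coaxial cylinders, large–small–large — a spool. Two 16 mm flanges and a 292 mm core give 16 + 292 + 16 = 324 mm.


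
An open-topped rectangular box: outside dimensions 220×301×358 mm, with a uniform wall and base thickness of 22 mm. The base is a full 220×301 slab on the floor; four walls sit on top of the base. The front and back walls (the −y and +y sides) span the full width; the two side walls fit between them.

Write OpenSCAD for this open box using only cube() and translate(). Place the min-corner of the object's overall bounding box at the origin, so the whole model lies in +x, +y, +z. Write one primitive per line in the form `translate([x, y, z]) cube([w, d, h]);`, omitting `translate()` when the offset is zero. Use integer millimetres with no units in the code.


cube([220, 301, 22]);
translate([0, 0, 22]) cube([220, 22, 336]);
translate([0, 279, 22]) cube([220, 22, 336]);
translate([0, 22, 22]) cube([22, 257, 336]);
translate([198, 22, 22]) cube([22, 257, 336]);


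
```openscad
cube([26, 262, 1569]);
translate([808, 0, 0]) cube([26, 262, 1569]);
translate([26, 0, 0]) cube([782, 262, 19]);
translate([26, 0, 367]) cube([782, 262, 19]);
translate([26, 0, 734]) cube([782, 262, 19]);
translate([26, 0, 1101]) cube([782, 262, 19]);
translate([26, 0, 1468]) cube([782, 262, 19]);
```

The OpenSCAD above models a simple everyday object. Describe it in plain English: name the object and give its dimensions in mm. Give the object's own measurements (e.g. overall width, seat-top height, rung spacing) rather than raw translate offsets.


An open bookshelf. Two side panels, each 26 mm thick, 262 mm deep and 1569 mm tall, stand 834 mm apart (outside-to-outside). Between them sit 5 shelves, each 19 mm thick and 262 mm deep, spanning the full gap between the sides. The bottom shelf rests on the floor (its underside at z = 0) and the clear gap between one shelf's top and the next shelf's underside is 348 mm.


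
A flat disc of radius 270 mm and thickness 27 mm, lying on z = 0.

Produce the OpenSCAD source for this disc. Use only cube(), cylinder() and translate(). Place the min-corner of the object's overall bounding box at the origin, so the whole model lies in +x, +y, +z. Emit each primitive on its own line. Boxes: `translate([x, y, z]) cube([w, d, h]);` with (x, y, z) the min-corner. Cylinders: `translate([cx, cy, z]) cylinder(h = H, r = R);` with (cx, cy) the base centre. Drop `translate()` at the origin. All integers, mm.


translate([270, 270, 0]) cylinder(h = 27, r = 270);


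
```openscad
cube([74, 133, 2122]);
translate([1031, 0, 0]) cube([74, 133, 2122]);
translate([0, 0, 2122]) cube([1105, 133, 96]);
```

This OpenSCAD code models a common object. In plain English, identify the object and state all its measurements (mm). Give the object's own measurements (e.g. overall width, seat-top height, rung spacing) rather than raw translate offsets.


A door frame. The clear opening is 957 mm wide and 2122 mm high. Two 74 mm wide jambs, 133 mm deep, stand either side of the opening from the floor to the top of the opening. A 96 mm thick head sits across the top of both jambs, spanning the full outside width of the frame.


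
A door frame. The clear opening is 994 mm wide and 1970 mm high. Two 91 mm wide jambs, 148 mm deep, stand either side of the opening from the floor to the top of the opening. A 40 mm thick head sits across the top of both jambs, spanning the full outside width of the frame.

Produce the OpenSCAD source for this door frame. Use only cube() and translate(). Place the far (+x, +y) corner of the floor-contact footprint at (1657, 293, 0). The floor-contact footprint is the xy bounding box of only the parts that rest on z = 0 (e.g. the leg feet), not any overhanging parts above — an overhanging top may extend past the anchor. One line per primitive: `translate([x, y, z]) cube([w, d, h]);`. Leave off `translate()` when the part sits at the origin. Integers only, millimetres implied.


translate([481, 145, 0]) cube([91, 148, 1970]);
translate([1566, 145, 0]) cube([91, 148, 1970]);
translate([481, 145, 1970]) cube([1176, 148, 40]);


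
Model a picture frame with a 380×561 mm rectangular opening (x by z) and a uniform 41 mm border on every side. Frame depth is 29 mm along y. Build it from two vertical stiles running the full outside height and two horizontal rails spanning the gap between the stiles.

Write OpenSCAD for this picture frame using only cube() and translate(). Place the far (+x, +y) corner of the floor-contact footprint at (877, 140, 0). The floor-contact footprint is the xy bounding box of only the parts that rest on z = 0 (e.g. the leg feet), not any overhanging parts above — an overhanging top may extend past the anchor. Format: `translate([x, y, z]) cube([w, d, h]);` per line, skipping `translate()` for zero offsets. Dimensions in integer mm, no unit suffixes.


translate([415, 111, 0]) cube([41, 29, 643]);
translate([836, 111, 0]) cube([41, 29, 643]);
translate([456, 111, 0]) cube([380, 29, 41]);
translate([456, 111, 602]) cube([380, 29, 41]);


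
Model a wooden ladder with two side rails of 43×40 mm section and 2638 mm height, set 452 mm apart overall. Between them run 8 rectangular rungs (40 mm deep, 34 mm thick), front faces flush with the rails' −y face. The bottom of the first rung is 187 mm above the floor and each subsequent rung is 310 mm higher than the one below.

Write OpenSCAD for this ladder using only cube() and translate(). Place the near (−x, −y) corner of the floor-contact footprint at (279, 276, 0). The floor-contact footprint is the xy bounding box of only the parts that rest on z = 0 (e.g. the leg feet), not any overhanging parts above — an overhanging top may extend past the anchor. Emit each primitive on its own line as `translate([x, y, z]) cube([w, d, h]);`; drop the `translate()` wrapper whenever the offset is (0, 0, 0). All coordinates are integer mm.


translate([279, 276, 0]) cube([43, 40, 2638]);
translate([688, 276, 0]) cube([43, 40, 2638]);
translate([322, 276, 187]) cube([366, 40, 34]);
translate([322, 276, 497]) cube([366, 40, 34]);
translate([322, 276, 807]) cube([366, 40, 34]);
translate([322, 276, 1117]) cube([366, 40, 34]);
translate([322, 276, 1427]) cube([366, 40, 34]);
translate([322, 276, 1737]) cube([366, 40, 34]);
translate([322, 276, 2047]) cube([366, 40, 34]);
translate([322, 276, 2357]) cube([366, 40, 34]);


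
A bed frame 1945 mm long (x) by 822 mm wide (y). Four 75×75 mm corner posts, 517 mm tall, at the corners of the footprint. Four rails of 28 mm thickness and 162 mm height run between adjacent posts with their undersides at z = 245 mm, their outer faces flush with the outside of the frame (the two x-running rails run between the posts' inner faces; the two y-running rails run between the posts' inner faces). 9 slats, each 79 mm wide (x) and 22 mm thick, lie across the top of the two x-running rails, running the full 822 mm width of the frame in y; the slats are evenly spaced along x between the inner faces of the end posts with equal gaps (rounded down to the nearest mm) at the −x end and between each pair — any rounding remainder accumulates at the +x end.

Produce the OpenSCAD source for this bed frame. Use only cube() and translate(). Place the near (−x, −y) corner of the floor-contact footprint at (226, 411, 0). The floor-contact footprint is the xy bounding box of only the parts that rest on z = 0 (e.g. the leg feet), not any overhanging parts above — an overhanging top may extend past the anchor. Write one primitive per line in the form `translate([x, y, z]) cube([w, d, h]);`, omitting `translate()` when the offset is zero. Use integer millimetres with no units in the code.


translate([226, 411, 0]) cube([75, 75, 517]);
translate([226, 1158, 0]) cube([75, 75, 517]);
translate([2096, 411, 0]) cube([75, 75, 517]);
translate([2096, 1158, 0]) cube([75, 75, 517]);
translate([301, 411, 245]) cube([1795, 28, 162]);
translate([301, 1205, 245]) cube([1795, 28, 162]);
translate([226, 486, 245]) cube([28, 672, 162]);
translate([2143, 486, 245]) cube([28, 672, 162]);
translate([409, 411, 407]) cube([79, 822, 22]);
translate([596, 411, 407]) cube([79, 822, 22]);
translate([783, 411, 407]) cube([79, 822, 22]);
translate([970, 411, 407]) cube([79, 822, 22]);
translate([1157, 411, 407]) cube([79, 822, 22]);
translate([1344, 411, 407]) cube([79, 822, 22]);
translate([1531, 411, 407]) cube([79, 822, 22]);
translate([1718, 411, 407]) cube([79, 822, 22]);
translate([1905, 411, 407]) cube([79, 822, 22]);


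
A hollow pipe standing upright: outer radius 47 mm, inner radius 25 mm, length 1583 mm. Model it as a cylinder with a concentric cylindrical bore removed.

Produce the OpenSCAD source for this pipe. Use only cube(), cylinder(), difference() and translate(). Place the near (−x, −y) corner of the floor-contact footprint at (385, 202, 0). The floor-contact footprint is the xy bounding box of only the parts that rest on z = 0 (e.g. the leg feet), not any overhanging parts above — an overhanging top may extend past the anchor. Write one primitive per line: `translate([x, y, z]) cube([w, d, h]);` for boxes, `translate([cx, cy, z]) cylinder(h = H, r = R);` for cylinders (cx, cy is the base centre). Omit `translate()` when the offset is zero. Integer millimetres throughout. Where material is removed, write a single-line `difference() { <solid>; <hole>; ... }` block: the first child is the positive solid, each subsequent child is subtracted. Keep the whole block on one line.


difference() { translate([432, 249, 0]) cylinder(h = 1583, r = 47); translate([432, 249, 0]) cylinder(h = 1583, r = 25); }


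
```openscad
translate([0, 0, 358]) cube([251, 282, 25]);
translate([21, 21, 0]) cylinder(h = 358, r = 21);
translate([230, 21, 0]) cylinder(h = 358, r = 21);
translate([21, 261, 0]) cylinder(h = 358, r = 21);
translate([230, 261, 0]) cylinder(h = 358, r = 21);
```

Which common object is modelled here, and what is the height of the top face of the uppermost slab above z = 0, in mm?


A stool. The seat height is 383 mm.

A 251×282×25 slab at z = 358 on four corner cylinders — a stool. The seat top is 358 + 25 = 383 mm.


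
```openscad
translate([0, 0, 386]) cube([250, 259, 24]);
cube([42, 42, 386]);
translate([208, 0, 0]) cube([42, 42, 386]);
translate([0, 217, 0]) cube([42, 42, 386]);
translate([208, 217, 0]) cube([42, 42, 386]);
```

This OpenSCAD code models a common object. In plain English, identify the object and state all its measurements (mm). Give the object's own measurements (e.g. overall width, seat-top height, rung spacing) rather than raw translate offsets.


A four-legged stool. The seat is a 250×259×24 mm slab whose top surface is at z = 410 mm; four square legs, each 42×42 mm in cross-section, run from the floor (z = 0) to the underside of the seat, each flush with a corner of the seat.


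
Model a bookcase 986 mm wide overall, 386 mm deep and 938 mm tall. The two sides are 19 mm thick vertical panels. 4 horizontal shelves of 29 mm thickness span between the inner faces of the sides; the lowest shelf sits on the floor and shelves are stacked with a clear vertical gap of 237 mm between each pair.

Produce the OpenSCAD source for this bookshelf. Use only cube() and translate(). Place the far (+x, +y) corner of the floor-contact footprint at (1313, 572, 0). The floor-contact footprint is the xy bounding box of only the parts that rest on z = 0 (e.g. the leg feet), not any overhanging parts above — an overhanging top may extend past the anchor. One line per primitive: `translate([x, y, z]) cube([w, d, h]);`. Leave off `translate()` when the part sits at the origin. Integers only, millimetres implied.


translate([327, 186, 0]) cube([19, 386, 938]);
translate([1294, 186, 0]) cube([19, 386, 938]);
translate([346, 186, 0]) cube([948, 386, 29]);
translate([346, 186, 266]) cube([948, 386, 29]);
translate([346, 186, 532]) cube([948, 386, 29]);
translate([346, 186, 798]) cube([948, 386, 29]);


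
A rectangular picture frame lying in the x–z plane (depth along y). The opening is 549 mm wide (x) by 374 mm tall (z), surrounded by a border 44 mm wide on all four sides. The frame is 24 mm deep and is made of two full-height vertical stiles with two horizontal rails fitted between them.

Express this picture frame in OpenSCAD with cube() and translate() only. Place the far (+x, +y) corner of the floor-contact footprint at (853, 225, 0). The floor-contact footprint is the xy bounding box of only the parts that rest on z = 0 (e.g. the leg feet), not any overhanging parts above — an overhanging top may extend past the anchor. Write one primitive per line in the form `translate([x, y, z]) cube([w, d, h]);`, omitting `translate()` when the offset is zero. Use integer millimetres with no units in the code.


translate([216, 201, 0]) cube([44, 24, 462]);
translate([809, 201, 0]) cube([44, 24, 462]);
translate([260, 201, 0]) cube([549, 24, 44]);
translate([260, 201, 418]) cube([549, 24, 44]);


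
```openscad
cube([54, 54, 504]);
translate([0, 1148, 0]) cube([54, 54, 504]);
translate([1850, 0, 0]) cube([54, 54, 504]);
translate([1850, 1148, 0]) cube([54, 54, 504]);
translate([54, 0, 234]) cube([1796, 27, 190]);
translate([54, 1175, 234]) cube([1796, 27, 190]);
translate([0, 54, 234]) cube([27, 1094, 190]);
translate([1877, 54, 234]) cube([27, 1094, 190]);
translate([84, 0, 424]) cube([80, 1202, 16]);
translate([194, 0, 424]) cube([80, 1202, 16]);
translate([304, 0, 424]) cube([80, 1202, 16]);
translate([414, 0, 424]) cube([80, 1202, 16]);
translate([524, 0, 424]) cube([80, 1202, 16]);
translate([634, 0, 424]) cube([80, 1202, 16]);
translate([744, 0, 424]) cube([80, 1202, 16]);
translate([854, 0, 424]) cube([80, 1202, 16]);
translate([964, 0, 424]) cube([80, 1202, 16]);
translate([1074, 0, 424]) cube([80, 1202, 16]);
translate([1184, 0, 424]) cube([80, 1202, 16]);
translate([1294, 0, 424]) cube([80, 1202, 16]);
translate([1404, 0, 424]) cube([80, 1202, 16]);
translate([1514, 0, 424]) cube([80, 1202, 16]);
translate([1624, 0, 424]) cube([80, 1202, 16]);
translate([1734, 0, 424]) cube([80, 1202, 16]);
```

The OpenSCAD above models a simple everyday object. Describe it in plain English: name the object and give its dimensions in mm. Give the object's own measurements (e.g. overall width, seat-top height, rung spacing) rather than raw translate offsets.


A bed frame 1904 mm long (x) by 1202 mm wide (y). Four 54×54 mm corner posts, 504 mm tall, at the corners of the footprint. Four rails of 27 mm thickness and 190 mm height run between adjacent posts with their undersides at z = 234 mm, their outer faces flush with the outside of the frame (the two x-running rails run between the posts' inner faces; the two y-running rails run between the posts' inner faces). 16 slats, each 80 mm wide (x) and 16 mm thick, lie across the top of the two x-running rails, running the full 1202 mm width of the frame in y; along x they sit between the end posts with a 30 mm gap after the −x posts and between neighbouring slats, leaving 36 mm before the +x posts.


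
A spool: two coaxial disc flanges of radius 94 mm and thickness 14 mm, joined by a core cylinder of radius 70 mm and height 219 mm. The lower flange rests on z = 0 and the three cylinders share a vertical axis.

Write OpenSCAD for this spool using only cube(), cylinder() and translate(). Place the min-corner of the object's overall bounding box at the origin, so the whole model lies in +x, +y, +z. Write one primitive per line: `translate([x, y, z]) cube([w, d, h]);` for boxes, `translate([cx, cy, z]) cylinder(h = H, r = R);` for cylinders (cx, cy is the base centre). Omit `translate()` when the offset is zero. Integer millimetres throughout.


translate([94, 94, 0]) cylinder(h = 14, r = 94);
translate([94, 94, 14]) cylinder(h = 219, r = 70);
translate([94, 94, 233]) cylinder(h = 14, r = 94);


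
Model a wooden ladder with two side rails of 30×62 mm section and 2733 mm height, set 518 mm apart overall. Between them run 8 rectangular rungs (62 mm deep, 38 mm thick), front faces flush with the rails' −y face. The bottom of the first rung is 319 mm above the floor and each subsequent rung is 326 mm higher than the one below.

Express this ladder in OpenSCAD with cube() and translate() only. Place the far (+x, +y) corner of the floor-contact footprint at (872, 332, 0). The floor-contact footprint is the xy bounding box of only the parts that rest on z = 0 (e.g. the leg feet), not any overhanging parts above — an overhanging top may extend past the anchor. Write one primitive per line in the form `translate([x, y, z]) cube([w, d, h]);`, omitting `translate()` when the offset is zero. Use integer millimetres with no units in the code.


translate([354, 270, 0]) cube([30, 62, 2733]);
translate([842, 270, 0]) cube([30, 62, 2733]);
translate([384, 270, 319]) cube([458, 62, 38]);
translate([384, 270, 645]) cube([458, 62, 38]);
translate([384, 270, 971]) cube([458, 62, 38]);
translate([384, 270, 1297]) cube([458, 62, 38]);
translate([384, 270, 1623]) cube([458, 62, 38]);
translate([384, 270, 1949]) cube([458, 62, 38]);
translate([384, 270, 2275]) cube([458, 62, 38]);
translate([384, 270, 2601]) cube([458, 62, 38]);


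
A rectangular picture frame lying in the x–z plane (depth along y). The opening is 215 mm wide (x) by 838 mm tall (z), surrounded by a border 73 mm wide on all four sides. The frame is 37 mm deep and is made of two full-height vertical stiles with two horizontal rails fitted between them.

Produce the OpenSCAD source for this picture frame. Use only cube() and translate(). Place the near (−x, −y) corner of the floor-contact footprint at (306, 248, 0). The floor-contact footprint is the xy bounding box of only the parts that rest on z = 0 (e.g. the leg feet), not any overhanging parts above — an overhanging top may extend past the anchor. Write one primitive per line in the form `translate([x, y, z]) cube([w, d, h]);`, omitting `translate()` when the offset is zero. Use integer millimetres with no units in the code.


translate([306, 248, 0]) cube([73, 37, 984]);
translate([594, 248, 0]) cube([73, 37, 984]);
translate([379, 248, 0]) cube([215, 37, 73]);
translate([379, 248, 911]) cube([215, 37, 73]);


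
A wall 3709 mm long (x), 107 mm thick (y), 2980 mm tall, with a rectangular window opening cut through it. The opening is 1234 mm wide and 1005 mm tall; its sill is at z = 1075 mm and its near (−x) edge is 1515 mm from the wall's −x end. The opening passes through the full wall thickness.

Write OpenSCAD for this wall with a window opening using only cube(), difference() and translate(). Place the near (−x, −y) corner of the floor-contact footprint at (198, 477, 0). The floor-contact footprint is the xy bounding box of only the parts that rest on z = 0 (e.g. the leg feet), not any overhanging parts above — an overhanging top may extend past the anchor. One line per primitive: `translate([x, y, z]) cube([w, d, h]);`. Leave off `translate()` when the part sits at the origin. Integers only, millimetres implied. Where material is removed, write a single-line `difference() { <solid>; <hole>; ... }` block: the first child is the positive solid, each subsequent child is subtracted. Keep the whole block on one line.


difference() { translate([198, 477, 0]) cube([3709, 107, 2980]); translate([1713, 477, 1075]) cube([1234, 107, 1005]); }


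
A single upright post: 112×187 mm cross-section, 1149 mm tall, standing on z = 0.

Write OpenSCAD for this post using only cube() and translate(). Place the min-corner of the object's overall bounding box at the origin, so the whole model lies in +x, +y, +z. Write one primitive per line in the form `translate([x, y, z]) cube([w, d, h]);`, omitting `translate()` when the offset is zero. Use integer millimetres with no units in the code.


cube([112, 187, 1149]);


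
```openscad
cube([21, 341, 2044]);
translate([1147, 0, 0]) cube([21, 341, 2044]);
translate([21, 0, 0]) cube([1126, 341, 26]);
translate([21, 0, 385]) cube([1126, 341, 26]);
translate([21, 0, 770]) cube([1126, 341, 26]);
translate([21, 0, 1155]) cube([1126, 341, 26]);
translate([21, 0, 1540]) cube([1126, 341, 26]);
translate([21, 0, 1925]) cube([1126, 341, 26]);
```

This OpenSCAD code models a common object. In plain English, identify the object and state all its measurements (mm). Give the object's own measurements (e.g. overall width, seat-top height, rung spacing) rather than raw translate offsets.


An open bookshelf. Two side panels, each 21 mm thick, 341 mm deep and 2044 mm tall, stand 1168 mm apart (outside-to-outside). Between them sit 6 shelves, each 26 mm thick and 341 mm deep, spanning the full gap between the sides. The bottom shelf rests on the floor (its underside at z = 0) and the clear gap between one shelf's top and the next shelf's underside is 359 mm.


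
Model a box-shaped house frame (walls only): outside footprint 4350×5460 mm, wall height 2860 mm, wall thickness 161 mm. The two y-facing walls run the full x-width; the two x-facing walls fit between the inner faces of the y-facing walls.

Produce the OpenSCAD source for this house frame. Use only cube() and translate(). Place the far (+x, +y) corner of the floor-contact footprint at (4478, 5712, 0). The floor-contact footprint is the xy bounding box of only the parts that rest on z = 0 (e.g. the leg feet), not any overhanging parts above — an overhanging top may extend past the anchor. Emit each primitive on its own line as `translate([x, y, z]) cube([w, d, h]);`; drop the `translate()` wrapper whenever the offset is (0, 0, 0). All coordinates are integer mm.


translate([128, 252, 0]) cube([4350, 161, 2860]);
translate([128, 5551, 0]) cube([4350, 161, 2860]);
translate([128, 413, 0]) cube([161, 5138, 2860]);
translate([4317, 413, 0]) cube([161, 5138, 2860]);


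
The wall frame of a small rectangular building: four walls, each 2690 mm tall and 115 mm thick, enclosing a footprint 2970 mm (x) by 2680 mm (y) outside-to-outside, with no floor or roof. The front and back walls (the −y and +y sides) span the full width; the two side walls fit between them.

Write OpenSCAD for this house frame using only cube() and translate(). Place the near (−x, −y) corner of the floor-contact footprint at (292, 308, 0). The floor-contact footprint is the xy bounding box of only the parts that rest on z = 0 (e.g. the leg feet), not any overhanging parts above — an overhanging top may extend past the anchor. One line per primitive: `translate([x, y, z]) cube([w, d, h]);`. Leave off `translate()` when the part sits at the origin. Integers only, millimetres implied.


translate([292, 308, 0]) cube([2970, 115, 2690]);
translate([292, 2873, 0]) cube([2970, 115, 2690]);
translate([292, 423, 0]) cube([115, 2450, 2690]);
translate([3147, 423, 0]) cube([115, 2450, 2690]);


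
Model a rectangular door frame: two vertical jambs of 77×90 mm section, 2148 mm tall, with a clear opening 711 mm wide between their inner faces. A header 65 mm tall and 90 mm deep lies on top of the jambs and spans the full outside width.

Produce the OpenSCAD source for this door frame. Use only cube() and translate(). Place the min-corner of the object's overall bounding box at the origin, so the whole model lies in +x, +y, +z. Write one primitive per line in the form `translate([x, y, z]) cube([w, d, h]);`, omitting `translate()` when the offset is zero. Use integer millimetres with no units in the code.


cube([77, 90, 2148]);
translate([788, 0, 0]) cube([77, 90, 2148]);
translate([0, 0, 2148]) cube([865, 90, 65]);


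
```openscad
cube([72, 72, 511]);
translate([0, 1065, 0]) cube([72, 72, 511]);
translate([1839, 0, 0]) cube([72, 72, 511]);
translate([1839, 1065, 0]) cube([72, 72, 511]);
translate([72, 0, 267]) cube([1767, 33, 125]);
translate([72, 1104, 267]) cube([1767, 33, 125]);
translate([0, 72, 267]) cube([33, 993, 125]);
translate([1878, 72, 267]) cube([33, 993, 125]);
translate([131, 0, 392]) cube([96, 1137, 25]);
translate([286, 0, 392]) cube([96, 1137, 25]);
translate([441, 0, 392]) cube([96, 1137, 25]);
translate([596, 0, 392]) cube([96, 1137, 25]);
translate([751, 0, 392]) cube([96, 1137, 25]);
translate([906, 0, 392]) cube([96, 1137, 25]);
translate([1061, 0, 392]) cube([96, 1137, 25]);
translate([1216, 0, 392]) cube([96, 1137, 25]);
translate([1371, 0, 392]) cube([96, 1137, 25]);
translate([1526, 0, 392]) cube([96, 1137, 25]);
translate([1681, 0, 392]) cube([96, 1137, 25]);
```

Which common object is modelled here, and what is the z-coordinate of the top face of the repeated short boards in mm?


A bed frame. The slat-top height is 417 mm.

Four posts, four rails, and a row of slats — a bed frame. Slats sit on the rails at z = 267 + 125 = 392; with slat thickness 25, the top is 417 mm.


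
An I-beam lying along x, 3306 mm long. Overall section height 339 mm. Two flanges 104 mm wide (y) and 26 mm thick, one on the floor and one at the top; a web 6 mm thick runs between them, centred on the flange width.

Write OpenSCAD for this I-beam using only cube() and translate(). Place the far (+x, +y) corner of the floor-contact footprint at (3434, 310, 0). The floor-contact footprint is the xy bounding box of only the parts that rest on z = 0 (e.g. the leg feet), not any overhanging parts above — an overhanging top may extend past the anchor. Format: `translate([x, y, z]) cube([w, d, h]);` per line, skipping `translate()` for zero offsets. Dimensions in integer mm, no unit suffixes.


translate([128, 206, 0]) cube([3306, 104, 26]);
translate([128, 255, 26]) cube([3306, 6, 287]);
translate([128, 206, 313]) cube([3306, 104, 26]);


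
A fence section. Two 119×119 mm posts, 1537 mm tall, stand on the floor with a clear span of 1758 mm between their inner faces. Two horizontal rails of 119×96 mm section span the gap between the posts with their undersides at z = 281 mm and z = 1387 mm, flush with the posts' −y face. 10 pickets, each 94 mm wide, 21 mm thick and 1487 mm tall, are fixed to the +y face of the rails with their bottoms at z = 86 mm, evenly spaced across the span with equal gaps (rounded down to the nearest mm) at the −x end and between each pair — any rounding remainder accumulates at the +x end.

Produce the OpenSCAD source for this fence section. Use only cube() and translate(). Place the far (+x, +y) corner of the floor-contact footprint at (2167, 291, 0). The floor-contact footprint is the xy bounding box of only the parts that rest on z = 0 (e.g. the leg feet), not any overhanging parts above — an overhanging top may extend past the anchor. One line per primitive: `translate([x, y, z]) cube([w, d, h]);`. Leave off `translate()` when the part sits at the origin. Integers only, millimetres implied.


translate([171, 172, 0]) cube([119, 119, 1537]);
translate([2048, 172, 0]) cube([119, 119, 1537]);
translate([290, 172, 281]) cube([1758, 119, 96]);
translate([290, 172, 1387]) cube([1758, 119, 96]);
translate([364, 291, 86]) cube([94, 21, 1487]);
translate([532, 291, 86]) cube([94, 21, 1487]);
translate([700, 291, 86]) cube([94, 21, 1487]);
translate([868, 291, 86]) cube([94, 21, 1487]);
translate([1036, 291, 86]) cube([94, 21, 1487]);
translate([1204, 291, 86]) cube([94, 21, 1487]);
translate([1372, 291, 86]) cube([94, 21, 1487]);
translate([1540, 291, 86]) cube([94, 21, 1487]);
translate([1708, 291, 86]) cube([94, 21, 1487]);
translate([1876, 291, 86]) cube([94, 21, 1487]);


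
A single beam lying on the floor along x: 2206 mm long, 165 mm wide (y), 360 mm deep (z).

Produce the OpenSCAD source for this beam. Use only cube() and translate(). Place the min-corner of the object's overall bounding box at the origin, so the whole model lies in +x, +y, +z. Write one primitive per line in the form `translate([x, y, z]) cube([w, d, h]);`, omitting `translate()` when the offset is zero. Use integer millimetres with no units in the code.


cube([2206, 165, 360]);


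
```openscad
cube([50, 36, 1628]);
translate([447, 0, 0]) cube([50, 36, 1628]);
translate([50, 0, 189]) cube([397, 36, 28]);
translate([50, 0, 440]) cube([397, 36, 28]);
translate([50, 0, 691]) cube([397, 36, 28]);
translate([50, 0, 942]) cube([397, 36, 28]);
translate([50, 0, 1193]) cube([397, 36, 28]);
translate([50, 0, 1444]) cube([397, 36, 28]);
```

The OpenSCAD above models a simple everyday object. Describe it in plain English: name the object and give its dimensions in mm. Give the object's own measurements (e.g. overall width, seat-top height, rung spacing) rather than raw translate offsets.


A straight ladder. Two 50×36 mm vertical rails, 1628 mm tall, stand 497 mm apart (outside-to-outside) with their front faces coplanar on the −y side. 6 rungs, each 36 mm deep and 28 mm tall, span between the inner faces of the rails, front faces flush with the rails. The lowest rung's underside is at z = 189 mm and rungs are spaced 251 mm apart (underside to underside).


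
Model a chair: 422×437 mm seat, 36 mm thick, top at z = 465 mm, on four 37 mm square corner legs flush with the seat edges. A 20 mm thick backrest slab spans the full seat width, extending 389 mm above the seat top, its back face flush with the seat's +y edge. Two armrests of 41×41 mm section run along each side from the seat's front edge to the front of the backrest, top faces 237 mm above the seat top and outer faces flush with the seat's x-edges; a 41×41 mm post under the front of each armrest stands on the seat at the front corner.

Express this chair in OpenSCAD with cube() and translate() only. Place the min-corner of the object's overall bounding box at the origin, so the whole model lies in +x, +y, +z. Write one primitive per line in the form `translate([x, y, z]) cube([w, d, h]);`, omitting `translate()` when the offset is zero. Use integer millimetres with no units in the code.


translate([0, 0, 429]) cube([422, 437, 36]);
cube([37, 37, 429]);
translate([385, 0, 0]) cube([37, 37, 429]);
translate([0, 400, 0]) cube([37, 37, 429]);
translate([385, 400, 0]) cube([37, 37, 429]);
translate([0, 417, 465]) cube([422, 20, 389]);
translate([0, 0, 661]) cube([41, 417, 41]);
translate([381, 0, 661]) cube([41, 417, 41]);
translate([0, 0, 465]) cube([41, 41, 196]);
translate([381, 0, 465]) cube([41, 41, 196]);


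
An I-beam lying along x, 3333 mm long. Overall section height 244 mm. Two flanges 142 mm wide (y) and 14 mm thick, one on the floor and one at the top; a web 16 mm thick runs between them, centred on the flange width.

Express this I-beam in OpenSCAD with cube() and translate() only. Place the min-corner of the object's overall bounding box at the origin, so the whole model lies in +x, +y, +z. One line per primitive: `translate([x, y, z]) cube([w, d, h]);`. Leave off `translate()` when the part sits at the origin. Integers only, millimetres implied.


cube([3333, 142, 14]);
translate([0, 63, 14]) cube([3333, 16, 216]);
translate([0, 0, 230]) cube([3333, 142, 14]);


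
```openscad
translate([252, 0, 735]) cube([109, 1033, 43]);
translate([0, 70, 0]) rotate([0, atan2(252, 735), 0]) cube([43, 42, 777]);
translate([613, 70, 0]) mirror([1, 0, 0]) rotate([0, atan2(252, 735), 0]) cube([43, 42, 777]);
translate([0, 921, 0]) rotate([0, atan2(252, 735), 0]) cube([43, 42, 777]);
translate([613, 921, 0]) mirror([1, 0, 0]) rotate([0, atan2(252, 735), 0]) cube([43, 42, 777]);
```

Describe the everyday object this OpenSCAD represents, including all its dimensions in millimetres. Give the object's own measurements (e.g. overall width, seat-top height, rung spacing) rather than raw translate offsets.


A sawhorse. A 109×1033×43 mm beam (x, y, z) sits on two A-frame leg pairs. Each pair is two raked legs of 43×42 mm section (42 mm along y) splaying symmetrically in x. Each leg rises 735 mm vertically over 252 mm of horizontal reach and is 777 mm long along its own axis. Every leg's outer bottom edge rests on the floor and its outer top edge meets a bottom edge of the beam — the left legs (tilting toward +x) meet the beam's −x bottom edge, the right legs (their mirror images, tilting toward −x) meet its +x bottom edge — so the leg tops tuck under the beam, the beam's underside is 735 mm above the floor, and the feet are 613 mm apart outside-to-outside with the beam centred between them. The two leg pairs are set in 70 mm from either end of the beam.
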